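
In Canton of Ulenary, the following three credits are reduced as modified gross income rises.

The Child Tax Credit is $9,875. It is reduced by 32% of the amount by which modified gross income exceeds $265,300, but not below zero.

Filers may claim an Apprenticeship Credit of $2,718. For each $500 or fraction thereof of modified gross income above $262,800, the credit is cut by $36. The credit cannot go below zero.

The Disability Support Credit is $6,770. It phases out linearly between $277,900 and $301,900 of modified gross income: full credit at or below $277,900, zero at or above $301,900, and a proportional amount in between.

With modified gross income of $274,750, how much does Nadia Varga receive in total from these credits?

Child Tax Credit: 32% of the $9,450 excess over $265,300 is $3,024; credit = $9,875 − $3,024 = $6,851.
Apprenticeship Credit: income exceeds $262,800 by $11,950, which is 24 full-or-partial $500 increments; reduction = 24 × $36 = $864, leaving $1,854.
Disability Support Credit: $274,750 is at or below the $277,900 threshold, so the full $6,770 applies.
Total: $6,851 + $1,854 + $6,770 = $15,475.

$15,475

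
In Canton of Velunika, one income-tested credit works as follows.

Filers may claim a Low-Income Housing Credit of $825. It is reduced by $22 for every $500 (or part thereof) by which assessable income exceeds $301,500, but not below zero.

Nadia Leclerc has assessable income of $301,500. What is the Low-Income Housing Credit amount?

$825

Low-Income Housing Credit: $301,500 is at or below the $301,500 threshold, so the full $825 applies.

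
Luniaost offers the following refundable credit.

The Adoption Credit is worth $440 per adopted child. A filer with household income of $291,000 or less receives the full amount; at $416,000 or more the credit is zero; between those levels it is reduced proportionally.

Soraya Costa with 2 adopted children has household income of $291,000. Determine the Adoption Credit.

Adoption Credit: base = 2 × $440 = $880. $291,000 is at or below the $291,000 threshold, so the full $880 applies.

$880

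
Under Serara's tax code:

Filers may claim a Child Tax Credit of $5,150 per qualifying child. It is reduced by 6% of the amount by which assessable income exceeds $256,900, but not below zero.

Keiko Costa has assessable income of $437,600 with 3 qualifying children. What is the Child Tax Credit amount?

Child Tax Credit: base = 3 × $5,150 = $15,450. 6% of the $180,700 excess over $256,900 is $10,842; credit = $15,450 − $10,842 = $4,608.

$4,608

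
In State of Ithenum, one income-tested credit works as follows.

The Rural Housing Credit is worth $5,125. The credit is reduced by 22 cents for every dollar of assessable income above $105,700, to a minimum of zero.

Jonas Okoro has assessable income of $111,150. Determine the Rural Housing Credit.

Rural Housing Credit: 22% of the $5,450 excess over $105,700 is $1,199; credit = $5,125 − $1,199 = $3,926.

$3,926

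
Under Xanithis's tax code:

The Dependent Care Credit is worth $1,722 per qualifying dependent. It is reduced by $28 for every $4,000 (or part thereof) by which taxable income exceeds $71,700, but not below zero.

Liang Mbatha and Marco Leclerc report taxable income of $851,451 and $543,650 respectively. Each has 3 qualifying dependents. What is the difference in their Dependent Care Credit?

Liang ($851,451): Dependent Care Credit: base = 3 × $1,722 = $5,166. income exceeds $71,700 by $779,751 → 195 increments × $28 = $5,460 ≥ base, so the credit is $0.
Marco ($543,650): Dependent Care Credit: base = 3 × $1,722 = $5,166. income exceeds $71,700 by $471,950, which is 118 full-or-partial $4,000 increments; reduction = 118 × $28 = $3,304, leaving $1,862.
Difference: |$0 − $1,862| = $1,862.

$1,862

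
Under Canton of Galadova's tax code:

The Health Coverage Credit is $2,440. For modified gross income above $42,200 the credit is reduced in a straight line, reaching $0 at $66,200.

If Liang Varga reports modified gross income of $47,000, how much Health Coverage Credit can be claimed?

Health Coverage Credit: $47,000 is $4,800 into a $24,000 phase-out range, leaving 19,200/24,000 of the credit: $2,440 × 19,200/24,000 = $1,952.

$1,952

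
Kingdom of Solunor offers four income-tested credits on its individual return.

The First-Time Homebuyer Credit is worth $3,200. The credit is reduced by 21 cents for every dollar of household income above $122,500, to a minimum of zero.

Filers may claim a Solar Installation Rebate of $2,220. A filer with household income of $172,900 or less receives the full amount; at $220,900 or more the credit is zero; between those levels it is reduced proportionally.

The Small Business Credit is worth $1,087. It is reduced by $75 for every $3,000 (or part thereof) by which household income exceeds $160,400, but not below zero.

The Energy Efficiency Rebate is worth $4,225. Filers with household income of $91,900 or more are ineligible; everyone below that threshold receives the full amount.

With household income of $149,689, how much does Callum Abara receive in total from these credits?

$3,307

First-Time Homebuyer Credit: 21% of the $27,189 excess over $122,500 is $5,709.69 ≥ base, so the credit is $0.
Solar Installation Rebate: $149,689 is at or below the $172,900 threshold, so the full $2,220 applies.
Small Business Credit: $149,689 is at or below the $160,400 threshold, so the full $1,087 applies.
Energy Efficiency Rebate: $149,689 meets or exceeds the $91,900 cutoff, so the credit is $0.
Total: $0 + $2,220 + $1,087 + $0 = $3,307.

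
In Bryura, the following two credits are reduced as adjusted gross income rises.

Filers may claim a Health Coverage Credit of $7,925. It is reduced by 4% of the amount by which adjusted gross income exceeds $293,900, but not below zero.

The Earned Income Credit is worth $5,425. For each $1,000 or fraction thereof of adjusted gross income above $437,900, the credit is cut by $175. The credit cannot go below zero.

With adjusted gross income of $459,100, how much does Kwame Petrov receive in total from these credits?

Health Coverage Credit: 4% of the $165,200 excess over $293,900 is $6,608; credit = $7,925 − $6,608 = $1,317.
Earned Income Credit: income exceeds $437,900 by $21,200, which is 22 full-or-partial $1,000 increments; reduction = 22 × $175 = $3,850, leaving $1,575.
Total: $1,317 + $1,575 = $2,892.

$2,892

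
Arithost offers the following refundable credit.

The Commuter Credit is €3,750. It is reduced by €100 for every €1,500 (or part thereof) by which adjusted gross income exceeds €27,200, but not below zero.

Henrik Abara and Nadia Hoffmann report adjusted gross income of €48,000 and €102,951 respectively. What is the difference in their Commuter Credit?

€2,350

Henrik (€48,000): Commuter Credit: income exceeds €27,200 by €20,800, which is 14 full-or-partial €1,500 increments; reduction = 14 × €100 = €1,400, leaving €2,350.
Nadia (€102,951): Commuter Credit: income exceeds €27,200 by €75,751 → 51 increments × €100 = €5,100 ≥ base, so the credit is €0.
Difference: |€2,350 − €0| = €2,350.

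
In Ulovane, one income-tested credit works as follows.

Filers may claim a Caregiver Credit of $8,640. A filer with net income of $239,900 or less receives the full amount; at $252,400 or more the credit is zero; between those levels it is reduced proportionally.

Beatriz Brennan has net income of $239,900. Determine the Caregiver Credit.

$8,640

Caregiver Credit: $239,900 is at or below the $239,900 threshold, so the full $8,640 applies.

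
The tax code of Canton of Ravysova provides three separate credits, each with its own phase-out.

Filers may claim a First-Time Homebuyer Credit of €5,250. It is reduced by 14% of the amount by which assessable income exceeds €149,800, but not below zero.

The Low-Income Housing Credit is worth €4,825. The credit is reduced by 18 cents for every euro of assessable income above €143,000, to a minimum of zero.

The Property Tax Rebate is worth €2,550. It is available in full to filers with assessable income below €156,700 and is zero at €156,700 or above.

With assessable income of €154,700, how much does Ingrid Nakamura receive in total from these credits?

€9,833

First-Time Homebuyer Credit: 14% of the €4,900 excess over €149,800 is €686; credit = €5,250 − €686 = €4,564.
Low-Income Housing Credit: 18% of the €11,700 excess over €143,000 is €2,106; credit = €4,825 − €2,106 = €2,719.
Property Tax Rebate: €154,700 is below the €156,700 cutoff, so the full €2,550 applies.
Total: €4,564 + €2,719 + €2,550 = €9,833.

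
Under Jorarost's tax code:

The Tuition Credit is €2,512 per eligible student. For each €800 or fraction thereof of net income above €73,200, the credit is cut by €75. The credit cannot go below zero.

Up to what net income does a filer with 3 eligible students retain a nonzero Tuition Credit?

€153,200

Full credit = 3 × €2,512 = €7,536.
After 100 increments the reduction is 100 × €75 = €7,500, leaving €36; one more increment wipes it out. Increment 100 ends at excess 100 × €800 = €80,000, so the highest qualifying income is €73,200 + €80,000 = €153,200.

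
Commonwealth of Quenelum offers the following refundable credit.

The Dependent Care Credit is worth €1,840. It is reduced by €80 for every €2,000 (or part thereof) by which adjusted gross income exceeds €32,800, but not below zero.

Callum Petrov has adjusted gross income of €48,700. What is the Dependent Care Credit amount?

€1,200

Dependent Care Credit: income exceeds €32,800 by €15,900, which is 8 full-or-partial €2,000 increments; reduction = 8 × €80 = €640, leaving €1,200.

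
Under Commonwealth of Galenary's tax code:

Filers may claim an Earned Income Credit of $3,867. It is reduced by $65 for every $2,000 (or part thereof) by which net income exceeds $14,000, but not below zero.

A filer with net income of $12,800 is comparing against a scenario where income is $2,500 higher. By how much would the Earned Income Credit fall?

At $12,800 — $12,800 is at or below the $14,000 threshold, so the full $3,867 applies.
At $15,300 — income exceeds $14,000 by $1,300, which is 1 full-or-partial $2,000 increment; reduction = 1 × $65 = $65, leaving $3,802.
Lost: $3,867 − $3,802 = $65.

$65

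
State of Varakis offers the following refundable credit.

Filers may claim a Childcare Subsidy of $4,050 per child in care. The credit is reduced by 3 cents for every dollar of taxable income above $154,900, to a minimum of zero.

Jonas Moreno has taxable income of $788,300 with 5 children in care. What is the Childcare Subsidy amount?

$1,248

Childcare Subsidy: base = 5 × $4,050 = $20,250. 3% of the $633,400 excess over $154,900 is $19,002; credit = $20,250 − $19,002 = $1,248.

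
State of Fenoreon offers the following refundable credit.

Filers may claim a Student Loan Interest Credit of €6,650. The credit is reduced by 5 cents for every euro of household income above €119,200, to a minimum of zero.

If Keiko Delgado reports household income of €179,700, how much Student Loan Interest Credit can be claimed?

€3,625

Student Loan Interest Credit: 5% of the €60,500 excess over €119,200 is €3,025; credit = €6,650 − €3,025 = €3,625.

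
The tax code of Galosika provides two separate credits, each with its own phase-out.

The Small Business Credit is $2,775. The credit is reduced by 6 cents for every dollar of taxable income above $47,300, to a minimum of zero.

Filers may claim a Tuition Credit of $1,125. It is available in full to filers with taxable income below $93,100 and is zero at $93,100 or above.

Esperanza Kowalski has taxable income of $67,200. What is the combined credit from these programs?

Small Business Credit: 6% of the $19,900 excess over $47,300 is $1,194; credit = $2,775 − $1,194 = $1,581.
Tuition Credit: $67,200 is below the $93,100 cutoff, so the full $1,125 applies.
Total: $1,581 + $1,125 = $2,706.

$2,706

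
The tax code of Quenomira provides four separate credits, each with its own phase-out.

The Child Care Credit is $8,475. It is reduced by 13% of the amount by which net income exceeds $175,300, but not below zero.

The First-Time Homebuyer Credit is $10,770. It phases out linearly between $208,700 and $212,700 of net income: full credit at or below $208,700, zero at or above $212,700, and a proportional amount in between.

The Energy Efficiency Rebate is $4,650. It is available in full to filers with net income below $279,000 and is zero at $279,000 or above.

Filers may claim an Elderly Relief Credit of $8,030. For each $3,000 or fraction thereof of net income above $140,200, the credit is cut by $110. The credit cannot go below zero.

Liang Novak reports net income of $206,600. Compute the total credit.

Child Care Credit: 13% of the $31,300 excess over $175,300 is $4,069; credit = $8,475 − $4,069 = $4,406.
First-Time Homebuyer Credit: $206,600 is at or below the $208,700 threshold, so the full $10,770 applies.
Energy Efficiency Rebate: $206,600 is below the $279,000 cutoff, so the full $4,650 applies.
Elderly Relief Credit: income exceeds $140,200 by $66,400, which is 23 full-or-partial $3,000 increments; reduction = 23 × $110 = $2,530, leaving $5,500.
Total: $4,406 + $10,770 + $4,650 + $5,500 = $25,326.

$25,326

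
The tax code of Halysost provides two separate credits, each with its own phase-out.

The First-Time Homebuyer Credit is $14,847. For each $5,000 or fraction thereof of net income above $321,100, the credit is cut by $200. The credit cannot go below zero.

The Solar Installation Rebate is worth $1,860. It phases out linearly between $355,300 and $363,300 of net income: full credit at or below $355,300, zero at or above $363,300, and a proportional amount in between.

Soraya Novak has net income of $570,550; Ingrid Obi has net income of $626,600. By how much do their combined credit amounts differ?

$2,400

Soraya ($570,550): First-Time Homebuyer Credit: income exceeds $321,100 by $249,450, which is 50 full-or-partial $5,000 increments; reduction = 50 × $200 = $10,000, leaving $4,847. Solar Installation Rebate: $570,550 is at or above $363,300, so the credit is $0. total $4,847 + $0 = $4,847
Ingrid ($626,600): First-Time Homebuyer Credit: income exceeds $321,100 by $305,500, which is 62 full-or-partial $5,000 increments; reduction = 62 × $200 = $12,400, leaving $2,447. Solar Installation Rebate: $626,600 is at or above $363,300, so the credit is $0. total $2,447 + $0 = $2,447
Difference: |$4,847 − $2,447| = $2,400.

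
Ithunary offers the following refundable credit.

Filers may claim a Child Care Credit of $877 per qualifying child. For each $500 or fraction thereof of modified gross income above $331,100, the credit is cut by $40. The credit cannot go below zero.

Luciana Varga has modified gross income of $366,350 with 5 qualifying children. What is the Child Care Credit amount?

$1,545

Child Care Credit: base = 5 × $877 = $4,385. income exceeds $331,100 by $35,250, which is 71 full-or-partial $500 increments; reduction = 71 × $40 = $2,840, leaving $1,545.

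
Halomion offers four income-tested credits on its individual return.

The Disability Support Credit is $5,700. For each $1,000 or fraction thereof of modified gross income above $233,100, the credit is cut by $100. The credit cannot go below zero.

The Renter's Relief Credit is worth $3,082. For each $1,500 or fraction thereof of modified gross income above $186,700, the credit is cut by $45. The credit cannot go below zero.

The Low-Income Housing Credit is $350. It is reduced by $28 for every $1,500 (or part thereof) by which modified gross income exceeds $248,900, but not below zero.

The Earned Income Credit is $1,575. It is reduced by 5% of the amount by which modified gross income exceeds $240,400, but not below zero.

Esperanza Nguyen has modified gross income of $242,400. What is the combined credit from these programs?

$7,897

Disability Support Credit: income exceeds $233,100 by $9,300, which is 10 full-or-partial $1,000 increments; reduction = 10 × $100 = $1,000, leaving $4,700.
Renter's Relief Credit: income exceeds $186,700 by $55,700, which is 38 full-or-partial $1,500 increments; reduction = 38 × $45 = $1,710, leaving $1,372.
Low-Income Housing Credit: $242,400 is at or below the $248,900 threshold, so the full $350 applies.
Earned Income Credit: 5% of the $2,000 excess over $240,400 is $100; credit = $1,575 − $100 = $1,475.
Total: $4,700 + $1,372 + $350 + $1,475 = $7,897.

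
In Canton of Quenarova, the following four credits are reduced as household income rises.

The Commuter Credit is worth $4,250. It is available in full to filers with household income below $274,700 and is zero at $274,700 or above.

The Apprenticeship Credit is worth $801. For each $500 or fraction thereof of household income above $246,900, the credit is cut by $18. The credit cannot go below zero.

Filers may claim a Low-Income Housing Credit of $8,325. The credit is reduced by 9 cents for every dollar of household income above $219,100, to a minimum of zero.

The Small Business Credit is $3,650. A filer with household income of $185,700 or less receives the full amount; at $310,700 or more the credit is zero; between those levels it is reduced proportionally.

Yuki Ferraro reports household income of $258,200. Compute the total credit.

Commuter Credit: $258,200 is below the $274,700 cutoff, so the full $4,250 applies.
Apprenticeship Credit: income exceeds $246,900 by $11,300, which is 23 full-or-partial $500 increments; reduction = 23 × $18 = $414, leaving $387.
Low-Income Housing Credit: 9% of the $39,100 excess over $219,100 is $3,519; credit = $8,325 − $3,519 = $4,806.
Small Business Credit: $258,200 is $72,500 into a $125,000 phase-out range, leaving 52,500/125,000 of the credit: $3,650 × 52,500/125,000 = $1,533.
Total: $4,250 + $387 + $4,806 + $1,533 = $10,976.

$10,976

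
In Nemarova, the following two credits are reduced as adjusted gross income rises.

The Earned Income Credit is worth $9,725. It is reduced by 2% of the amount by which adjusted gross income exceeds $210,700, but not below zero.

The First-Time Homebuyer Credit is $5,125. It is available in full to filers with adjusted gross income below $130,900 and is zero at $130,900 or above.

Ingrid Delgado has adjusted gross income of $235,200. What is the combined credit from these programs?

Earned Income Credit: 2% of the $24,500 excess over $210,700 is $490; credit = $9,725 − $490 = $9,235.
First-Time Homebuyer Credit: $235,200 meets or exceeds the $130,900 cutoff, so the credit is $0.
Total: $9,235 + $0 = $9,235.

$9,235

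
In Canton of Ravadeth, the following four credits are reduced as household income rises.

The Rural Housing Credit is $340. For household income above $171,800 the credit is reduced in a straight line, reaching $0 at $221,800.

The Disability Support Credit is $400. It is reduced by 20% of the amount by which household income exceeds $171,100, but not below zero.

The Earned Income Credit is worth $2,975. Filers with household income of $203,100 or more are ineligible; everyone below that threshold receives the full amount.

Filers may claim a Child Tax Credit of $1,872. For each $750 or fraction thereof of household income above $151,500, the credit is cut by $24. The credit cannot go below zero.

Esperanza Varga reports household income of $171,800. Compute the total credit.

Rural Housing Credit: $171,800 is at or below the $171,800 threshold, so the full $340 applies.
Disability Support Credit: 20% of the $700 excess over $171,100 is $140; credit = $400 − $140 = $260.
Earned Income Credit: $171,800 is below the $203,100 cutoff, so the full $2,975 applies.
Child Tax Credit: income exceeds $151,500 by $20,300, which is 28 full-or-partial $750 increments; reduction = 28 × $24 = $672, leaving $1,200.
Total: $340 + $260 + $2,975 + $1,200 = $4,775.

$4,775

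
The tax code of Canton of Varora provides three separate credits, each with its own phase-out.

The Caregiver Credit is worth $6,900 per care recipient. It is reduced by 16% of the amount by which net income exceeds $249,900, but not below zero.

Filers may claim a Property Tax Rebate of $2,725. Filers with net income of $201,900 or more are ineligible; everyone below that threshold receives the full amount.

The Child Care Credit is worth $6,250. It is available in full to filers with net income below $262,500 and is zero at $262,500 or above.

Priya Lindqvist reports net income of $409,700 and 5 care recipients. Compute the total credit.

$8,932

Caregiver Credit: base = 5 × $6,900 = $34,500. 16% of the $159,800 excess over $249,900 is $25,568; credit = $34,500 − $25,568 = $8,932.
Property Tax Rebate: $409,700 meets or exceeds the $201,900 cutoff, so the credit is $0.
Child Care Credit: $409,700 meets or exceeds the $262,500 cutoff, so the credit is $0.
Total: $8,932 + $0 + $0 = $8,932.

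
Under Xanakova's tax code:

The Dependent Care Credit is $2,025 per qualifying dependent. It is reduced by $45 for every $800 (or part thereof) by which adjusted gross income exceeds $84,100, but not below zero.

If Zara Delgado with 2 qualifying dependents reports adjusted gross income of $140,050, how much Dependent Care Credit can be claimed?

$900

Dependent Care Credit: base = 2 × $2,025 = $4,050. income exceeds $84,100 by $55,950, which is 70 full-or-partial $800 increments; reduction = 70 × $45 = $3,150, leaving $900.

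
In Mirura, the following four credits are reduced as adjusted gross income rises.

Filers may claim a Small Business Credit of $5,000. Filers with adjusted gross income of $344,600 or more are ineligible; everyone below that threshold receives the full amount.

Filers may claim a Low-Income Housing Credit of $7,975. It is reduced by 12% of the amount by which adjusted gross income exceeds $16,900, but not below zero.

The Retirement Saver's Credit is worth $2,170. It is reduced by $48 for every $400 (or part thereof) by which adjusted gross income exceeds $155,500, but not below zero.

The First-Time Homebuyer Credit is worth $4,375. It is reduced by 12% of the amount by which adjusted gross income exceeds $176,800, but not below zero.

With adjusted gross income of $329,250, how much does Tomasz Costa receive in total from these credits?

$5,000

Small Business Credit: $329,250 is below the $344,600 cutoff, so the full $5,000 applies.
Low-Income Housing Credit: 12% of the $312,350 excess over $16,900 is $37,482 ≥ base, so the credit is $0.
Retirement Saver's Credit: income exceeds $155,500 by $173,750 → 435 increments × $48 = $20,880 ≥ base, so the credit is $0.
First-Time Homebuyer Credit: 12% of the $152,450 excess over $176,800 is $18,294 ≥ base, so the credit is $0.
Total: $5,000 + $0 + $0 + $0 = $5,000.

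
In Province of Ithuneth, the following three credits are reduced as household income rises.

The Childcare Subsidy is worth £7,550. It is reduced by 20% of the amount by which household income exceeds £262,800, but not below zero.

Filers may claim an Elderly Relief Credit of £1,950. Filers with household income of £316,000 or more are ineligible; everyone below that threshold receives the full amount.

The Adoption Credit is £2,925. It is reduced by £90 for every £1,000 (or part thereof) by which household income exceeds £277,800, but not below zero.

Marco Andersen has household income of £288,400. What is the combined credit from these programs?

Childcare Subsidy: 20% of the £25,600 excess over £262,800 is £5,120; credit = £7,550 − £5,120 = £2,430.
Elderly Relief Credit: £288,400 is below the £316,000 cutoff, so the full £1,950 applies.
Adoption Credit: income exceeds £277,800 by £10,600, which is 11 full-or-partial £1,000 increments; reduction = 11 × £90 = £990, leaving £1,935.
Total: £2,430 + £1,950 + £1,935 = £6,315.

£6,315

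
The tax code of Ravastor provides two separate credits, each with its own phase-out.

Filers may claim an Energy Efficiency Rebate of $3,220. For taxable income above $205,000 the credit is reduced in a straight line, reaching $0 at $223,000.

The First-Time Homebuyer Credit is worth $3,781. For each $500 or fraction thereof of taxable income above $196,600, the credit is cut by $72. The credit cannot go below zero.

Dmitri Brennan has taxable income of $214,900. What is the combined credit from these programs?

$2,566

Energy Efficiency Rebate: $214,900 is $9,900 into a $18,000 phase-out range, leaving 8,100/18,000 of the credit: $3,220 × 8,100/18,000 = $1,449.
First-Time Homebuyer Credit: income exceeds $196,600 by $18,300, which is 37 full-or-partial $500 increments; reduction = 37 × $72 = $2,664, leaving $1,117.
Total: $1,449 + $1,117 = $2,566.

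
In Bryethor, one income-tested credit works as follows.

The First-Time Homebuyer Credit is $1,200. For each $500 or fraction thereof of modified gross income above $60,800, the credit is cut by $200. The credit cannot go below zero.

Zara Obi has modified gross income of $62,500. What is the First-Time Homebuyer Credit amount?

First-Time Homebuyer Credit: income exceeds $60,800 by $1,700, which is 4 full-or-partial $500 increments; reduction = 4 × $200 = $800, leaving $400.

$400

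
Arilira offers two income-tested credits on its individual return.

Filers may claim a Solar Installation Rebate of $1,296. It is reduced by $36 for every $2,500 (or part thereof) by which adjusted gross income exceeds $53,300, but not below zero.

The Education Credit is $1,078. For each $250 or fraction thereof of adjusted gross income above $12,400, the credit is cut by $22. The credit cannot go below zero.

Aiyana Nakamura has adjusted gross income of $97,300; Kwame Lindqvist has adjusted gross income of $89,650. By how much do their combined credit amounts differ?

$108

Aiyana ($97,300): Solar Installation Rebate: income exceeds $53,300 by $44,000, which is 18 full-or-partial $2,500 increments; reduction = 18 × $36 = $648, leaving $648. Education Credit: income exceeds $12,400 by $84,900 → 340 increments × $22 = $7,480 ≥ base, so the credit is $0. total $648 + $0 = $648
Kwame ($89,650): Solar Installation Rebate: income exceeds $53,300 by $36,350, which is 15 full-or-partial $2,500 increments; reduction = 15 × $36 = $540, leaving $756. Education Credit: income exceeds $12,400 by $77,250 → 309 increments × $22 = $6,798 ≥ base, so the credit is $0. total $756 + $0 = $756
Difference: |$648 − $756| = $108.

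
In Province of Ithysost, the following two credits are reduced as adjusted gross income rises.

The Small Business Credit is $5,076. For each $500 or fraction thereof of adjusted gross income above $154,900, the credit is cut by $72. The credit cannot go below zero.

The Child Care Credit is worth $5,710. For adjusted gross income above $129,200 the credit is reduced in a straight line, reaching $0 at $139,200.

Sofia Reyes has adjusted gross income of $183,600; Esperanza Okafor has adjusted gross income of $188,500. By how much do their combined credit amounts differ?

$720

Sofia ($183,600): Small Business Credit: income exceeds $154,900 by $28,700, which is 58 full-or-partial $500 increments; reduction = 58 × $72 = $4,176, leaving $900. Child Care Credit: $183,600 is at or above $139,200, so the credit is $0. total $900 + $0 = $900
Esperanza ($188,500): Small Business Credit: income exceeds $154,900 by $33,600, which is 68 full-or-partial $500 increments; reduction = 68 × $72 = $4,896, leaving $180. Child Care Credit: $188,500 is at or above $139,200, so the credit is $0. total $180 + $0 = $180
Difference: |$900 − $180| = $720.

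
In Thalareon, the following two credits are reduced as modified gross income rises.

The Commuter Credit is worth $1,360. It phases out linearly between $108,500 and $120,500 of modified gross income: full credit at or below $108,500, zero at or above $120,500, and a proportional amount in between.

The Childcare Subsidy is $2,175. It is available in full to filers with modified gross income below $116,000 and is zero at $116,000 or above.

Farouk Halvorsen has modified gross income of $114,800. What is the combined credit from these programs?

Commuter Credit: $114,800 is $6,300 into a $12,000 phase-out range, leaving 5,700/12,000 of the credit: $1,360 × 5,700/12,000 = $646.
Childcare Subsidy: $114,800 is below the $116,000 cutoff, so the full $2,175 applies.
Total: $646 + $2,175 = $2,821.

$2,821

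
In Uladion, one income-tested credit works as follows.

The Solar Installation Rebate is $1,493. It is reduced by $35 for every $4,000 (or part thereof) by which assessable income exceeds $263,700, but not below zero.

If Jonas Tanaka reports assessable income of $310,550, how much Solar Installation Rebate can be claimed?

Solar Installation Rebate: income exceeds $263,700 by $46,850, which is 12 full-or-partial $4,000 increments; reduction = 12 × $35 = $420, leaving $1,073.

$1,073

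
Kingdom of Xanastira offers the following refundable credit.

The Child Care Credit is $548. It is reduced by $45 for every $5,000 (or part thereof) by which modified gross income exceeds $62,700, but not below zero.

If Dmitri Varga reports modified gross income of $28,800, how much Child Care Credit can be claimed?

$548

Child Care Credit: $28,800 is at or below the $62,700 threshold, so the full $548 applies.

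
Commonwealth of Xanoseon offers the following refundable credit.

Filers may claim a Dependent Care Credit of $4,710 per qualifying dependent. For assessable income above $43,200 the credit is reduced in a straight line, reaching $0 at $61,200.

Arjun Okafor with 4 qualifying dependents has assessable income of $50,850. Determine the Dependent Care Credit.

$10,833

Dependent Care Credit: base = 4 × $4,710 = $18,840. $50,850 is $7,650 into a $18,000 phase-out range, leaving 10,350/18,000 of the credit: $18,840 × 10,350/18,000 = $10,833.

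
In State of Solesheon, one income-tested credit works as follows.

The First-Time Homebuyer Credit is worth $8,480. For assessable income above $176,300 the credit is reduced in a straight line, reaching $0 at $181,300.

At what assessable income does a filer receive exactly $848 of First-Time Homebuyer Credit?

$180,800

$848 is 848/8,480 of the full $8,480, so 7,632/8,480 of the $5,000 range has been used: income = $176,300 + $5,000 × 7,632/8,480 = $180,800.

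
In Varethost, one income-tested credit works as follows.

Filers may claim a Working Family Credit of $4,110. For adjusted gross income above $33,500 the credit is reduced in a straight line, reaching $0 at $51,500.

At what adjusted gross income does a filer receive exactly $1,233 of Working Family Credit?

$46,100

$1,233 is 1,233/4,110 of the full $4,110, so 2,877/4,110 of the $18,000 range has been used: income = $33,500 + $18,000 × 2,877/4,110 = $46,100.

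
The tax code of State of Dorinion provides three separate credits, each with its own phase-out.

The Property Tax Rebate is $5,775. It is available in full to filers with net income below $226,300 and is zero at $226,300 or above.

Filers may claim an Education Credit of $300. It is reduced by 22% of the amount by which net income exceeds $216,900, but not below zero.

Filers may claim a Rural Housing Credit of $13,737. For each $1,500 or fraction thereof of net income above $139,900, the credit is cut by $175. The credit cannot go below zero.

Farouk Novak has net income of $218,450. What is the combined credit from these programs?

Property Tax Rebate: $218,450 is below the $226,300 cutoff, so the full $5,775 applies.
Education Credit: 22% of the $1,550 excess over $216,900 is $341 ≥ base, so the credit is $0.
Rural Housing Credit: income exceeds $139,900 by $78,550, which is 53 full-or-partial $1,500 increments; reduction = 53 × $175 = $9,275, leaving $4,462.
Total: $5,775 + $0 + $4,462 = $10,237.

$10,237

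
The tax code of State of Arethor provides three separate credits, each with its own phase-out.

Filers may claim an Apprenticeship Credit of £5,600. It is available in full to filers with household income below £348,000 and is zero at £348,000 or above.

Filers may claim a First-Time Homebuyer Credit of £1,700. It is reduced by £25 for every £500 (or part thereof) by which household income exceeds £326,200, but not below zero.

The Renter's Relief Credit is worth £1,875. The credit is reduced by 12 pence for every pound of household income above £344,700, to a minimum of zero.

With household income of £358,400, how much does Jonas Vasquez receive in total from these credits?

£306

Apprenticeship Credit: £358,400 meets or exceeds the £348,000 cutoff, so the credit is £0.
First-Time Homebuyer Credit: income exceeds £326,200 by £32,200, which is 65 full-or-partial £500 increments; reduction = 65 × £25 = £1,625, leaving £75.
Renter's Relief Credit: 12% of the £13,700 excess over £344,700 is £1,644; credit = £1,875 − £1,644 = £231.
Total: £0 + £75 + £231 = £306.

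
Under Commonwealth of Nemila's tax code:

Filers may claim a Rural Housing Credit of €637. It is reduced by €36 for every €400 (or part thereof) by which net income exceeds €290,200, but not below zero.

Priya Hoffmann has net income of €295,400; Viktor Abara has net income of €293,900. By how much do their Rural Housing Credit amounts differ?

Priya (€295,400): Rural Housing Credit: income exceeds €290,200 by €5,200, which is 13 full-or-partial €400 increments; reduction = 13 × €36 = €468, leaving €169.
Viktor (€293,900): Rural Housing Credit: income exceeds €290,200 by €3,700, which is 10 full-or-partial €400 increments; reduction = 10 × €36 = €360, leaving €277.
Difference: |€169 − €277| = €108.

€108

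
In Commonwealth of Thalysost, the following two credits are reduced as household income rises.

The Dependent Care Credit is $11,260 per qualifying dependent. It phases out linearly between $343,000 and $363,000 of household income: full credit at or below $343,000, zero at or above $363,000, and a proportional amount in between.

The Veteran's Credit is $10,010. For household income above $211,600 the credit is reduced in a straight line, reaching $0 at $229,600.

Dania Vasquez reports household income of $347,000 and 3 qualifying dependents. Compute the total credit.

$27,024

Dependent Care Credit: base = 3 × $11,260 = $33,780. $347,000 is $4,000 into a $20,000 phase-out range, leaving 16,000/20,000 of the credit: $33,780 × 16,000/20,000 = $27,024.
Veteran's Credit: $347,000 is at or above $229,600, so the credit is $0.
Total: $27,024 + $0 = $27,024.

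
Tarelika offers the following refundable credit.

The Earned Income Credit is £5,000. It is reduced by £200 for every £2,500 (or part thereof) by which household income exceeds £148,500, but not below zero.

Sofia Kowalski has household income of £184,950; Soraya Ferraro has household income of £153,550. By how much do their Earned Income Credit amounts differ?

Sofia (£184,950): Earned Income Credit: income exceeds £148,500 by £36,450, which is 15 full-or-partial £2,500 increments; reduction = 15 × £200 = £3,000, leaving £2,000.
Soraya (£153,550): Earned Income Credit: income exceeds £148,500 by £5,050, which is 3 full-or-partial £2,500 increments; reduction = 3 × £200 = £600, leaving £4,400.
Difference: |£2,000 − £4,400| = £2,400.

£2,400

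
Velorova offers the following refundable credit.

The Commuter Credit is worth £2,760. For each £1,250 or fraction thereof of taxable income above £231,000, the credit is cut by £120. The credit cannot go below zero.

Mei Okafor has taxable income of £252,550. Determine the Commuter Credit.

£600

Commuter Credit: income exceeds £231,000 by £21,550, which is 18 full-or-partial £1,250 increments; reduction = 18 × £120 = £2,160, leaving £600.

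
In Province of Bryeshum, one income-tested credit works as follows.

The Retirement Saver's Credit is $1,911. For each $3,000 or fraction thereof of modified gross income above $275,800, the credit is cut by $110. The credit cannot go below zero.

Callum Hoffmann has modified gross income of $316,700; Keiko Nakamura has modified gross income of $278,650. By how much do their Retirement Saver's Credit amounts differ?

Callum ($316,700): Retirement Saver's Credit: income exceeds $275,800 by $40,900, which is 14 full-or-partial $3,000 increments; reduction = 14 × $110 = $1,540, leaving $371.
Keiko ($278,650): Retirement Saver's Credit: income exceeds $275,800 by $2,850, which is 1 full-or-partial $3,000 increment; reduction = 1 × $110 = $110, leaving $1,801.
Difference: |$371 − $1,801| = $1,430.

$1,430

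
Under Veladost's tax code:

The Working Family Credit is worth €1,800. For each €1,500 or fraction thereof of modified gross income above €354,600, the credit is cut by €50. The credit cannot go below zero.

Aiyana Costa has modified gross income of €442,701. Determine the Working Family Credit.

€0

Working Family Credit: income exceeds €354,600 by €88,101 → 59 increments × €50 = €2,950 ≥ base, so the credit is €0.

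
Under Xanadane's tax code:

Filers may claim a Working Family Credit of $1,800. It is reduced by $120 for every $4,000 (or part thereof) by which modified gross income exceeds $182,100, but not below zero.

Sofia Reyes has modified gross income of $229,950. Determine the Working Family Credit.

$360

Working Family Credit: income exceeds $182,100 by $47,850, which is 12 full-or-partial $4,000 increments; reduction = 12 × $120 = $1,440, leaving $360.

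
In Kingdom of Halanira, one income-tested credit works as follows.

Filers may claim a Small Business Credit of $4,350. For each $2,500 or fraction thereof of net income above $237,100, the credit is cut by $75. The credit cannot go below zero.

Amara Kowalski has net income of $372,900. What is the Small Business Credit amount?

Small Business Credit: income exceeds $237,100 by $135,800, which is 55 full-or-partial $2,500 increments; reduction = 55 × $75 = $4,125, leaving $225.

$225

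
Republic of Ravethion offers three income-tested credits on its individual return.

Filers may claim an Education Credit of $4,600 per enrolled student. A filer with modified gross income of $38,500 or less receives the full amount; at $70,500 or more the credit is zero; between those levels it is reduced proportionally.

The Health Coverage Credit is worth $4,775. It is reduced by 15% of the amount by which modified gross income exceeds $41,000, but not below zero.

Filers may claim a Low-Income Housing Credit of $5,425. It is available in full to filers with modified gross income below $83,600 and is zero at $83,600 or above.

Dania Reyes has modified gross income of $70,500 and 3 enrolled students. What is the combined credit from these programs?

$5,775

Education Credit: base = 3 × $4,600 = $13,800. $70,500 is at or above $70,500, so the credit is $0.
Health Coverage Credit: 15% of the $29,500 excess over $41,000 is $4,425; credit = $4,775 − $4,425 = $350.
Low-Income Housing Credit: $70,500 is below the $83,600 cutoff, so the full $5,425 applies.
Total: $0 + $350 + $5,425 = $5,775.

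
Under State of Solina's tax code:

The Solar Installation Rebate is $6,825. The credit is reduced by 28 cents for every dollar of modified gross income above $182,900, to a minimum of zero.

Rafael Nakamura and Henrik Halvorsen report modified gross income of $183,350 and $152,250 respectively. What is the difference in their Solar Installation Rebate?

$126

Rafael ($183,350): Solar Installation Rebate: 28% of the $450 excess over $182,900 is $126; credit = $6,825 − $126 = $6,699.
Henrik ($152,250): Solar Installation Rebate: $152,250 is at or below the $182,900 threshold, so the full $6,825 applies.
Difference: |$6,699 − $6,825| = $126.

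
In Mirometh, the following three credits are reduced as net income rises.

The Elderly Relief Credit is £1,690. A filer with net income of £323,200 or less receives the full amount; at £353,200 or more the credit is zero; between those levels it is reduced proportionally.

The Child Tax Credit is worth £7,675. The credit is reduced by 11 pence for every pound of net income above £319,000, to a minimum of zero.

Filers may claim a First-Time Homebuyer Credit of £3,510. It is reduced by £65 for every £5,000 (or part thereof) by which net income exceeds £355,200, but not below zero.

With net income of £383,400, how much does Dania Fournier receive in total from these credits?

Elderly Relief Credit: £383,400 is at or above £353,200, so the credit is £0.
Child Tax Credit: 11% of the £64,400 excess over £319,000 is £7,084; credit = £7,675 − £7,084 = £591.
First-Time Homebuyer Credit: income exceeds £355,200 by £28,200, which is 6 full-or-partial £5,000 increments; reduction = 6 × £65 = £390, leaving £3,120.
Total: £0 + £591 + £3,120 = £3,711.

£3,711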